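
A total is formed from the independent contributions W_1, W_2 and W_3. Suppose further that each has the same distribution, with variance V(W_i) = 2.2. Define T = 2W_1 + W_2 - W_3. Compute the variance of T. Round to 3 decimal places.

13.200

By independence, V(T) = (2)²V(W_1) + (1)²V(W_2) + (-1)²V(W_3)
= (2)²·2.2 + (1)²·2.2 + (-1)²·2.2 = 13.2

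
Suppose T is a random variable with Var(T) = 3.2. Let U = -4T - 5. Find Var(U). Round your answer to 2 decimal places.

51.20

Var(-4T - 5) = (-4)²·Var(T) = 16·3.2 = 51.2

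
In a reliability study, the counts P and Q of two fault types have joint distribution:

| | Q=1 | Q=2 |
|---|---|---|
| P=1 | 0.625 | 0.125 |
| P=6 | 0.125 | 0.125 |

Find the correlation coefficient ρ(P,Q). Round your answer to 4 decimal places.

E[P] = 2.25,  E[Q] = 1.25
E[PQ] = 3.125
Cov(P,Q) = E[PQ] − E[P]E[Q] = 3.125 − (2.25)(1.25) = 0.3125
V(P) = 4.6875,  V(Q) = 0.1875
ρ = 0.3125 / √(4.6875·0.1875) ≈ 0.3333

0.3333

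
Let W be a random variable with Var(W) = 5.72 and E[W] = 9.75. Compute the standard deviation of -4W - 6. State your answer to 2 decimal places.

Var(-4W - 6) = (-4)²·5.72 = 91.52
sd(-4W - 6) = √91.52 ≈ 9.57

9.57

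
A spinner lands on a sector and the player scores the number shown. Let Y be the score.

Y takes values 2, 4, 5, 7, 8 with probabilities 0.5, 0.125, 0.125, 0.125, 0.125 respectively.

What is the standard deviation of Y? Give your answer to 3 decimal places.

E[Y] = (2)(0.5) + (4)(0.125) + (5)(0.125) + (7)(0.125) + (8)(0.125) = 4
E[Y²] = (2)²(0.5) + (4)²(0.125) + (5)²(0.125) + (7)²(0.125) + (8)²(0.125) = 21.25
Var(Y) = E[Y²] − (E[Y])² = 21.25 − (4)² = 5.25
SD(Y) = √5.25 ≈ 2.291

2.291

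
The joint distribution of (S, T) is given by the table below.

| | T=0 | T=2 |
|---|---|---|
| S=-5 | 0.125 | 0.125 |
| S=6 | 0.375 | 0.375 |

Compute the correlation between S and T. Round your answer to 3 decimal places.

E[S] = 3.25,  E[T] = 1
E[ST] = 3.25
Cov(S,T) = E[ST] − E[S]E[T] = 3.25 − (3.25)(1) = 0
Var(S) = 22.6875,  Var(T) = 1
ρ = 0 / √(22.6875·1) ≈ 0.000

0.000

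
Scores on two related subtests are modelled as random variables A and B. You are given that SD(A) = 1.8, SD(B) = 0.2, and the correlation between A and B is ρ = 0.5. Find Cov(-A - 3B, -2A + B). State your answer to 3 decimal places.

7.260

V(A) = (1.8)² = 3.24;  V(B) = (0.2)² = 0.04
Cov(A,B) = ρ·SD(A)·SD(B) = 0.5·1.8·0.2 = 0.18
Cov(-A - 3B, -2A + B) = (-1)(-2)V(A) + (-3)(1)V(B) + [(-1)(1) + (-3)(-2)]Cov(A,B)
= 2·3.24 + -3·0.04 + 5·0.18 = 7.26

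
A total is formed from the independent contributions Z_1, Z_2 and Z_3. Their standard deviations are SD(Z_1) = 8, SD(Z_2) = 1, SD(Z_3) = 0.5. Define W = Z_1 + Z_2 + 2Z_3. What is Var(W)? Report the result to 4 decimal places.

Var(Z_1) = 64, Var(Z_2) = 1, Var(Z_3) = 0.25
By independence, Var(W) = (1)²Var(Z_1) + (1)²Var(Z_2) + (2)²Var(Z_3)
= (1)²·64 + (1)²·1 + (2)²·0.25 = 66

66.0000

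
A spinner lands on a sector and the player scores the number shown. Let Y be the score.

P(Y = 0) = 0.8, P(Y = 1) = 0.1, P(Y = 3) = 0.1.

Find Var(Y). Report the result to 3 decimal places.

E[Y] = (0)(0.8) + (1)(0.1) + (3)(0.1) = 0.4
E[Y²] = (0)²(0.8) + (1)²(0.1) + (3)²(0.1) = 1
Var(Y) = E[Y²] − (E[Y])² = 1 − (0.4)² = 0.84

0.840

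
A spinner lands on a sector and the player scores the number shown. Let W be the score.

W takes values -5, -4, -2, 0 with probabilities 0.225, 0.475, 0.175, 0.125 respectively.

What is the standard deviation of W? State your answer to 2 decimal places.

E[W] = (-5)(0.225) + (-4)(0.475) + (-2)(0.175) + (0)(0.125) = -3.375
E[W²] = (-5)²(0.225) + (-4)²(0.475) + (-2)²(0.175) + (0)²(0.125) = 13.925
V(W) = E[W²] − (E[W])² = 13.925 − (-3.375)² = 2.534375
σ(W) = √2.534375 ≈ 1.59

1.59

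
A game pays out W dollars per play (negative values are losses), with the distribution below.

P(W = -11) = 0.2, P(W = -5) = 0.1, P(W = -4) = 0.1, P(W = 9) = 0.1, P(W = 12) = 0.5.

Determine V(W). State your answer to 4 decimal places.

93.9600

E[W] = (-11)(0.2) + (-5)(0.1) + (-4)(0.1) + (9)(0.1) + (12)(0.5) = 3.8
E[W²] = (-11)²(0.2) + (-5)²(0.1) + (-4)²(0.1) + (9)²(0.1) + (12)²(0.5) = 108.4
V(W) = E[W²] − (E[W])² = 108.4 − (3.8)² = 93.96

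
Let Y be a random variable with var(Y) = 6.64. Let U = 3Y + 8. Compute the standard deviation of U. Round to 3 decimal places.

var(3Y + 8) = (3)²·6.64 = 59.76
SD(U) = √59.76 ≈ 7.730

7.730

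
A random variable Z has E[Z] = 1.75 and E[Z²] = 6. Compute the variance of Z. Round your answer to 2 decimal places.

Var(Z) = 6 − (1.75)² = 2.9375

2.94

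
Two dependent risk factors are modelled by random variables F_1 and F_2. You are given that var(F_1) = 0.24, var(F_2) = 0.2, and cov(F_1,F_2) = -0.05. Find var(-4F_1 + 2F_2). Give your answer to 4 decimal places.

var(-4F_1 + 2F_2) = (-4)²·var(F_1) + (2)²·var(F_2) + 2·(-4)·(2)·cov(F_1,F_2)
= 16·0.24 + 4·0.2 + -16·-0.05 = 5.44

5.4400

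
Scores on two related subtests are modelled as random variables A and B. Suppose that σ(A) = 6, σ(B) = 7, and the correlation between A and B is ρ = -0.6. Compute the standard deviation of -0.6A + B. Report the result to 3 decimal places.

9.602

Var(A) = (6)² = 36;  Var(B) = (7)² = 49
cov(A,B) = ρ·σ(A)·σ(B) = -0.6·6·7 = -25.2
Var(-0.6A + B) = (-0.6)²·Var(A) + (1)²·Var(B) + 2·(-0.6)·(1)·cov(A,B)
= 0.36·36 + 1·49 + -1.2·-25.2 = 92.2
σ(-0.6A + B) = √92.2 ≈ 9.602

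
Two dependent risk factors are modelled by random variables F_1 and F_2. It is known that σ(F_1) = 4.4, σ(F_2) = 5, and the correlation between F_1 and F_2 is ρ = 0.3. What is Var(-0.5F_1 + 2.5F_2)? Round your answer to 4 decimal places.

144.5900

Var(F_1) = (4.4)² = 19.36;  Var(F_2) = (5)² = 25
cov(F_1,F_2) = ρ·σ(F_1)·σ(F_2) = 0.3·4.4·5 = 6.6
Var(-0.5F_1 + 2.5F_2) = (-0.5)²·Var(F_1) + (2.5)²·Var(F_2) + 2·(-0.5)·(2.5)·cov(F_1,F_2)
= 0.25·19.36 + 6.25·25 + -2.5·6.6 = 144.59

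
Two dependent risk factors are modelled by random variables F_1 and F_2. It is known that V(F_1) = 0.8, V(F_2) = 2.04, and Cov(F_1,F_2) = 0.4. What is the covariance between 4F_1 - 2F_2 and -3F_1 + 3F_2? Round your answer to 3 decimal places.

Cov(4F_1 - 2F_2, -3F_1 + 3F_2) = (4)(-3)V(F_1) + (-2)(3)V(F_2) + [(4)(3) + (-2)(-3)]Cov(F_1,F_2)
= -12·0.8 + -6·2.04 + 18·0.4 = -14.64

-14.640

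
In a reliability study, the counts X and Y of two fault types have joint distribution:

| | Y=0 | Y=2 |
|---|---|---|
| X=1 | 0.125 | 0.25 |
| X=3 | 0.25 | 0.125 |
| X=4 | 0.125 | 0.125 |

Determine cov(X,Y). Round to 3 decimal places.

-0.250

E[X] = 2.5,  E[Y] = 1
E[XY] = 2.25
cov(X,Y) = E[XY] − E[X]E[Y] = 2.25 − (2.5)(1) = -0.25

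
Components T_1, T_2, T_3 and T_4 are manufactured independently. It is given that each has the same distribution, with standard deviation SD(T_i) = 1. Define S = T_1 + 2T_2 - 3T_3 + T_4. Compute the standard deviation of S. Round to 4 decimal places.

V(T_i) = (1)² = 1
By independence, V(S) = (1)²V(T_1) + (2)²V(T_2) + (-3)²V(T_3) + (1)²V(T_4)
= (1)²·1 + (2)²·1 + (-3)²·1 + (1)²·1 = 15
SD(S) = √15 ≈ 3.8730

3.8730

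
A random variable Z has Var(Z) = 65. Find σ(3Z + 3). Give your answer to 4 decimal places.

24.1868

Var(3Z + 3) = (3)²·65 = 585
σ(3Z + 3) = √585 ≈ 24.1868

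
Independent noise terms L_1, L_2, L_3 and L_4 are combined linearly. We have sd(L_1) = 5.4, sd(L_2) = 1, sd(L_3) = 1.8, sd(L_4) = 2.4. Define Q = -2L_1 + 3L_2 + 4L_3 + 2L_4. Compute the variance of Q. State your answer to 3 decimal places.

200.520

Var(L_1) = 29.16, Var(L_2) = 1, Var(L_3) = 3.24, Var(L_4) = 5.76
By independence, Var(Q) = (-2)²Var(L_1) + (3)²Var(L_2) + (4)²Var(L_3) + (2)²Var(L_4)
= (-2)²·29.16 + (3)²·1 + (4)²·3.24 + (2)²·5.76 = 200.52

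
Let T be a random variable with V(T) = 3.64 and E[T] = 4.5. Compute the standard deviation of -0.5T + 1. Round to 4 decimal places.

V(-0.5T + 1) = (-0.5)²·3.64 = 0.91
σ(-0.5T + 1) = √0.91 ≈ 0.9539

0.9539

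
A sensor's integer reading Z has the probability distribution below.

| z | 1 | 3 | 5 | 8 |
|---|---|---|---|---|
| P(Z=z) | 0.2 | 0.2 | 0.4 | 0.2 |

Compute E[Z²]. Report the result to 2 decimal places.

24.80

E[Z²] = (1)²(0.2) + (3)²(0.2) + (5)²(0.4) + (8)²(0.2) = 24.8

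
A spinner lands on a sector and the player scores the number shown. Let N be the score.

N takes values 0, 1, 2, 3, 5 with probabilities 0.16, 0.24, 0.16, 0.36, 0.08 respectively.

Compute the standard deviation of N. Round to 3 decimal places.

1.399

E[N] = (0)(0.16) + (1)(0.24) + (2)(0.16) + (3)(0.36) + (5)(0.08) = 2.04
E[N²] = (0)²(0.16) + (1)²(0.24) + (2)²(0.16) + (3)²(0.36) + (5)²(0.08) = 6.12
V(N) = E[N²] − (E[N])² = 6.12 − (2.04)² = 1.9584
σ(N) = √1.9584 ≈ 1.399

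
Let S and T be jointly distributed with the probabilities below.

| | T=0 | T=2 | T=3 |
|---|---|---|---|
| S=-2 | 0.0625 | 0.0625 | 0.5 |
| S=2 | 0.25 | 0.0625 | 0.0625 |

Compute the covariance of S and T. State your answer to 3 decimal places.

E[S] = -0.5,  E[T] = 1.9375
E[ST] = -2.625
cov(S,T) = E[ST] − E[S]E[T] = -2.625 − (-0.5)(1.9375) = -1.65625

-1.656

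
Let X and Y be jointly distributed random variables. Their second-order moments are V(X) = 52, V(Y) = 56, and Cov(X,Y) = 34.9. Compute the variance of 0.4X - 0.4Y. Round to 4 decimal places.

6.1120

V(0.4X - 0.4Y) = (0.4)²·V(X) + (-0.4)²·V(Y) + 2·(0.4)·(-0.4)·Cov(X,Y)
= 0.16·52 + 0.16·56 + -0.32·34.9 = 6.112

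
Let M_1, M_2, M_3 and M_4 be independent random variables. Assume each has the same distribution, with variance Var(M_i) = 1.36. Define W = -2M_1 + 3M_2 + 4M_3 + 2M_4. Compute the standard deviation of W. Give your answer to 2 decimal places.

6.70

By independence, Var(W) = (-2)²Var(M_1) + (3)²Var(M_2) + (4)²Var(M_3) + (2)²Var(M_4)
= (-2)²·1.36 + (3)²·1.36 + (4)²·1.36 + (2)²·1.36 = 44.88
SD(W) = √44.88 ≈ 6.70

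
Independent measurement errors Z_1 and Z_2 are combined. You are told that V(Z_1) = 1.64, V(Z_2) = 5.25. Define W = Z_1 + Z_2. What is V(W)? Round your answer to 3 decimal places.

By independence, V(W) = (1)²V(Z_1) + (1)²V(Z_2)
= (1)²·1.64 + (1)²·5.25 = 6.89

6.890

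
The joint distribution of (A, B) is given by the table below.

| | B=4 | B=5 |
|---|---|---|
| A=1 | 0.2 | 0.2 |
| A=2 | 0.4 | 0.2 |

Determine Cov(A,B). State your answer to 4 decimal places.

E[A] = 1.6,  E[B] = 4.4
E[AB] = 7
Cov(A,B) = E[AB] − E[A]E[B] = 7 − (1.6)(4.4) = -0.04

-0.0400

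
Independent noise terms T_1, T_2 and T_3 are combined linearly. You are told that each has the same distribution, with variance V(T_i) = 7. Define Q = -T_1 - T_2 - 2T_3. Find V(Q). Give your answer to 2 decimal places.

By independence, V(Q) = (-1)²V(T_1) + (-1)²V(T_2) + (-2)²V(T_3)
= (-1)²·7 + (-1)²·7 + (-2)²·7 = 42

42.00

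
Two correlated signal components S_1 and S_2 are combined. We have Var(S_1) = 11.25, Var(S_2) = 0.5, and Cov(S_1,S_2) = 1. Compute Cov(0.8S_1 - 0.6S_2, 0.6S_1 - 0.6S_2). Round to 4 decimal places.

4.7400

Cov(0.8S_1 - 0.6S_2, 0.6S_1 - 0.6S_2) = (0.8)(0.6)Var(S_1) + (-0.6)(-0.6)Var(S_2) + [(0.8)(-0.6) + (-0.6)(0.6)]Cov(S_1,S_2)
= 0.48·11.25 + 0.36·0.5 + -0.84·1 = 4.74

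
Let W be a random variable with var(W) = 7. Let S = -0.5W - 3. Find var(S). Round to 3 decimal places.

1.750

var(-0.5W - 3) = (-0.5)²·var(W) = 0.25·7 = 1.75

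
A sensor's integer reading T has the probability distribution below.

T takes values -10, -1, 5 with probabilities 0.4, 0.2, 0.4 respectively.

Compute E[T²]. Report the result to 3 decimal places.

E[T²] = (-10)²(0.4) + (-1)²(0.2) + (5)²(0.4) = 50.2

50.200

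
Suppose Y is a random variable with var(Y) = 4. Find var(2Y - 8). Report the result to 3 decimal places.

16.000

var(2Y - 8) = (2)²·var(Y) = 4·4 = 16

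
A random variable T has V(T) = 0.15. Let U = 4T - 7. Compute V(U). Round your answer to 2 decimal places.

2.40

V(4T - 7) = (4)²·V(T) = 16·0.15 = 2.4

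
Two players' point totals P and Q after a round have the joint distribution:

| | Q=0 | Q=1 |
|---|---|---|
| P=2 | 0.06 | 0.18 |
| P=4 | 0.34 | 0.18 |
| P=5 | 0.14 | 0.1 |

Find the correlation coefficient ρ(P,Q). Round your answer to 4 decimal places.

-0.2808

E[P] = 3.76,  E[Q] = 0.46
E[PQ] = 1.58
Cov(P,Q) = E[PQ] − E[P]E[Q] = 1.58 − (3.76)(0.46) = -0.1496
V(P) = 1.1424,  V(Q) = 0.2484
ρ = -0.1496 / √(1.1424·0.2484) ≈ -0.2808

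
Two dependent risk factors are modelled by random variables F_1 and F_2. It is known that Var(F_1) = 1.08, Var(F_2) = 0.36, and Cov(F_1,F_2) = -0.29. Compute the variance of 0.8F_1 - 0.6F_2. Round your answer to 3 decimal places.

1.099

Var(0.8F_1 - 0.6F_2) = (0.8)²·Var(F_1) + (-0.6)²·Var(F_2) + 2·(0.8)·(-0.6)·Cov(F_1,F_2)
= 0.64·1.08 + 0.36·0.36 + -0.96·-0.29 = 1.0992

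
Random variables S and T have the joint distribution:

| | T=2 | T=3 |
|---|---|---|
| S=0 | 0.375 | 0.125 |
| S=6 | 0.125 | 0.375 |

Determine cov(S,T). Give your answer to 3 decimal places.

0.750

E[S] = 3,  E[T] = 2.5
E[ST] = 8.25
cov(S,T) = E[ST] − E[S]E[T] = 8.25 − (3)(2.5) = 0.75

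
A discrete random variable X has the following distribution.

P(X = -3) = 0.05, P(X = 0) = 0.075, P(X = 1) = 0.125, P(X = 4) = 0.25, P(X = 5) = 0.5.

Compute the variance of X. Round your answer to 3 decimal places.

E[X] = (-3)(0.05) + (0)(0.075) + (1)(0.125) + (4)(0.25) + (5)(0.5) = 3.475
E[X²] = (-3)²(0.05) + (0)²(0.075) + (1)²(0.125) + (4)²(0.25) + (5)²(0.5) = 17.075
Var(X) = E[X²] − (E[X])² = 17.075 − (3.475)² = 4.999375

4.999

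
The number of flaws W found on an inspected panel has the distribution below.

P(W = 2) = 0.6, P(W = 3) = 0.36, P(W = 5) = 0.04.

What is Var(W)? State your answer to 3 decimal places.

0.490

E[W] = (2)(0.6) + (3)(0.36) + (5)(0.04) = 2.48
E[W²] = (2)²(0.6) + (3)²(0.36) + (5)²(0.04) = 6.64
Var(W) = E[W²] − (E[W])² = 6.64 − (2.48)² = 0.4896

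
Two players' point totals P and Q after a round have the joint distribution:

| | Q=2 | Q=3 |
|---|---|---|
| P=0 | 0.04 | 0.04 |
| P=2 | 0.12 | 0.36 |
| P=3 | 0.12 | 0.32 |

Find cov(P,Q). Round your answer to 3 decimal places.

E[P] = 2.28,  E[Q] = 2.72
E[PQ] = 6.24
cov(P,Q) = E[PQ] − E[P]E[Q] = 6.24 − (2.28)(2.72) = 0.0384

0.038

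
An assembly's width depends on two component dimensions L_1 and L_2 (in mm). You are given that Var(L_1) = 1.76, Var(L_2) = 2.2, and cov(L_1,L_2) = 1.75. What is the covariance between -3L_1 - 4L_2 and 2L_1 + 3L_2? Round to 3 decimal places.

cov(-3L_1 - 4L_2, 2L_1 + 3L_2) = (-3)(2)Var(L_1) + (-4)(3)Var(L_2) + [(-3)(3) + (-4)(2)]cov(L_1,L_2)
= -6·1.76 + -12·2.2 + -17·1.75 = -66.71

-66.710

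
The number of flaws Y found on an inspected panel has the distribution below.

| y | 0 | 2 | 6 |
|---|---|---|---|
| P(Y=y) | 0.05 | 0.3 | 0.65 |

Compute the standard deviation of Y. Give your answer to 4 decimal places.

2.0857

E[Y] = (0)(0.05) + (2)(0.3) + (6)(0.65) = 4.5
E[Y²] = (0)²(0.05) + (2)²(0.3) + (6)²(0.65) = 24.6
Var(Y) = E[Y²] − (E[Y])² = 24.6 − (4.5)² = 4.35
σ(Y) = √4.35 ≈ 2.0857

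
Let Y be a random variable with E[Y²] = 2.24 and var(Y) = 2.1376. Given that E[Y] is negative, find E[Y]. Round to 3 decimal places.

-0.320

(E[Y])² = E[Y²] − var(Y) = 2.24 − 2.1376 = 0.1024
E[Y] = −√0.1024 = -0.32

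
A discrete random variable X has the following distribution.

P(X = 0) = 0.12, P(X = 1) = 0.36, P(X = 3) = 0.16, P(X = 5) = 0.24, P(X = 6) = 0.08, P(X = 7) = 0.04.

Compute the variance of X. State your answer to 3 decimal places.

E[X] = (0)(0.12) + (1)(0.36) + (3)(0.16) + (5)(0.24) + (6)(0.08) + (7)(0.04) = 2.8
E[X²] = (0)²(0.12) + (1)²(0.36) + (3)²(0.16) + (5)²(0.24) + (6)²(0.08) + (7)²(0.04) = 12.64
Var(X) = E[X²] − (E[X])² = 12.64 − (2.8)² = 4.8

4.800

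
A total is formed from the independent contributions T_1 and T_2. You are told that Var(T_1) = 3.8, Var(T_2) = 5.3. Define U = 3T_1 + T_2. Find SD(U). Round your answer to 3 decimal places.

6.285

By independence, Var(U) = (3)²Var(T_1) + (1)²Var(T_2)
= (3)²·3.8 + (1)²·5.3 = 39.5
SD(U) = √39.5 ≈ 6.285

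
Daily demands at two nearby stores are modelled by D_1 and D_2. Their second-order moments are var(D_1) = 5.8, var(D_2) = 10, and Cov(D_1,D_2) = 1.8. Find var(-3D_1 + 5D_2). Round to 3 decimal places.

var(-3D_1 + 5D_2) = (-3)²·var(D_1) + (5)²·var(D_2) + 2·(-3)·(5)·Cov(D_1,D_2)
= 9·5.8 + 25·10 + -30·1.8 = 248.2

248.200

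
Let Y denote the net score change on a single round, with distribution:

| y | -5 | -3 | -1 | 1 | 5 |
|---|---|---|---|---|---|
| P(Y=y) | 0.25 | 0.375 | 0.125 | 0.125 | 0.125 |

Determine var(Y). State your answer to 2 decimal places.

9.94

E[Y] = (-5)(0.25) + (-3)(0.375) + (-1)(0.125) + (1)(0.125) + (5)(0.125) = -1.75
E[Y²] = (-5)²(0.25) + (-3)²(0.375) + (-1)²(0.125) + (1)²(0.125) + (5)²(0.125) = 13
var(Y) = E[Y²] − (E[Y])² = 13 − (-1.75)² = 9.9375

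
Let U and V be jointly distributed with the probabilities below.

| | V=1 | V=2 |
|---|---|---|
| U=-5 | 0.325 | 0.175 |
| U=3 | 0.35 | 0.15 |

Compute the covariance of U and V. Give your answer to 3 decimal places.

E[U] = -1,  E[V] = 1.325
E[UV] = -1.425
Cov(U,V) = E[UV] − E[U]E[V] = -1.425 − (-1)(1.325) = -0.1

-0.100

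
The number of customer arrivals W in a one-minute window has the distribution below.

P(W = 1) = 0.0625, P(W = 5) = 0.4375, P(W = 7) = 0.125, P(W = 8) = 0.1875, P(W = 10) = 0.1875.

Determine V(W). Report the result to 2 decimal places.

5.63

E[W] = (1)(0.0625) + (5)(0.4375) + (7)(0.125) + (8)(0.1875) + (10)(0.1875) = 6.5
E[W²] = (1)²(0.0625) + (5)²(0.4375) + (7)²(0.125) + (8)²(0.1875) + (10)²(0.1875) = 47.875
V(W) = E[W²] − (E[W])² = 47.875 − (6.5)² = 5.625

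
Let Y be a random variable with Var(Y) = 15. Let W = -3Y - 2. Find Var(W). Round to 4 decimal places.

135.0000

Var(-3Y - 2) = (-3)²·Var(Y) = 9·15 = 135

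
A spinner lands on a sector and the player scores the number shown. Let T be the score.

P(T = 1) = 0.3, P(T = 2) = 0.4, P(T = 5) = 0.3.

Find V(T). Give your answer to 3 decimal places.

E[T] = (1)(0.3) + (2)(0.4) + (5)(0.3) = 2.6
E[T²] = (1)²(0.3) + (2)²(0.4) + (5)²(0.3) = 9.4
V(T) = E[T²] − (E[T])² = 9.4 − (2.6)² = 2.64

2.640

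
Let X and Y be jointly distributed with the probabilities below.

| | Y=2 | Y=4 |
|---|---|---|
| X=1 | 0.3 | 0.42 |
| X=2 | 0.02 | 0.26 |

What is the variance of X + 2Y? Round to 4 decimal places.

E[X] = 1.28,  E[Y] = 3.36,  E[XY] = 4.44
Var(X) = 1.84 − (1.28)² = 0.2016;  Var(Y) = 12.16 − (3.36)² = 0.8704
cov(X,Y) = 4.44 − (1.28)(3.36) = 0.1392
Var(X + 2Y) = (1)²·0.2016 + (2)²·0.8704 + 2·(1)·(2)·0.1392 = 4.24

4.2400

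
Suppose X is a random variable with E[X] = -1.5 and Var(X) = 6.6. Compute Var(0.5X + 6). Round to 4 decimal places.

Var(0.5X + 6) = (0.5)²·Var(X) = 0.25·6.6 = 1.65

1.6500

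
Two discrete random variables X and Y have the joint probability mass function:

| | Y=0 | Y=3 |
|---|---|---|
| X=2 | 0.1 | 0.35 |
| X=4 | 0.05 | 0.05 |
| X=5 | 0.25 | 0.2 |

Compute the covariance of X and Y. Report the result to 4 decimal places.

E[X] = 3.55,  E[Y] = 1.8
E[XY] = 5.7
cov(X,Y) = E[XY] − E[X]E[Y] = 5.7 − (3.55)(1.8) = -0.69

-0.6900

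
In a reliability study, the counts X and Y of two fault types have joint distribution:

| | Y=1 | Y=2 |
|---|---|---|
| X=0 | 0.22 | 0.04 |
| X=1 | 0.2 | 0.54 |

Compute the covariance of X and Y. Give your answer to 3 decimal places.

E[X] = 0.74,  E[Y] = 1.58
E[XY] = 1.28
Cov(X,Y) = E[XY] − E[X]E[Y] = 1.28 − (0.74)(1.58) = 0.1108

0.111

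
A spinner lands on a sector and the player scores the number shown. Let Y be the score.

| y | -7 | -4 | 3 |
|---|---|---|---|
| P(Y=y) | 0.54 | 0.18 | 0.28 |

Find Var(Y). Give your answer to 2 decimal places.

18.46

E[Y] = (-7)(0.54) + (-4)(0.18) + (3)(0.28) = -3.66
E[Y²] = (-7)²(0.54) + (-4)²(0.18) + (3)²(0.28) = 31.86
Var(Y) = E[Y²] − (E[Y])² = 31.86 − (-3.66)² = 18.4644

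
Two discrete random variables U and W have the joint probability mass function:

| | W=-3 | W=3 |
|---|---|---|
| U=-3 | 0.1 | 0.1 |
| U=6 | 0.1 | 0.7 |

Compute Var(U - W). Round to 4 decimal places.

E[U] = 4.2,  E[W] = 1.8,  E[UW] = 10.8
Var(U) = 30.6 − (4.2)² = 12.96;  Var(W) = 9 − (1.8)² = 5.76
Cov(U,W) = 10.8 − (4.2)(1.8) = 3.24
Var(U - W) = (1)²·12.96 + (-1)²·5.76 + 2·(1)·(-1)·3.24 = 12.24

12.2400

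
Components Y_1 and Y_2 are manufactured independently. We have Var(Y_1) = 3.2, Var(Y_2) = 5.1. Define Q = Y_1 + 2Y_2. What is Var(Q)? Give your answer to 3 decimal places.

By independence, Var(Q) = (1)²Var(Y_1) + (2)²Var(Y_2)
= (1)²·3.2 + (2)²·5.1 = 23.6

23.600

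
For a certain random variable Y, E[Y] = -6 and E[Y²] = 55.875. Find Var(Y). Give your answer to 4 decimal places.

19.8750

Var(Y) = 55.875 − (-6)² = 19.875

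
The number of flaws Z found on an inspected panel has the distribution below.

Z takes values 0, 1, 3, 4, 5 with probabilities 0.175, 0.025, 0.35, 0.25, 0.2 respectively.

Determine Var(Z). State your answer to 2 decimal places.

E[Z] = (0)(0.175) + (1)(0.025) + (3)(0.35) + (4)(0.25) + (5)(0.2) = 3.075
E[Z²] = (0)²(0.175) + (1)²(0.025) + (3)²(0.35) + (4)²(0.25) + (5)²(0.2) = 12.175
Var(Z) = E[Z²] − (E[Z])² = 12.175 − (3.075)² = 2.719375

2.72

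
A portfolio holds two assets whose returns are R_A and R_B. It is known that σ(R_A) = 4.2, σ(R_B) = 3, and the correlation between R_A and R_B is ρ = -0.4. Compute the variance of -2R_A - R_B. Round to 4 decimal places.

59.4000

var(R_A) = (4.2)² = 17.64;  var(R_B) = (3)² = 9
Cov(R_A,R_B) = ρ·σ(R_A)·σ(R_B) = -0.4·4.2·3 = -5.04
var(-2R_A - R_B) = (-2)²·var(R_A) + (-1)²·var(R_B) + 2·(-2)·(-1)·Cov(R_A,R_B)
= 4·17.64 + 1·9 + 4·-5.04 = 59.4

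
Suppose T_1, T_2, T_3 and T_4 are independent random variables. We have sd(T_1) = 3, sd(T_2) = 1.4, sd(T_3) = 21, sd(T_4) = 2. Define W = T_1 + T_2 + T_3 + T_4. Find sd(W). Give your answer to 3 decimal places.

Var(T_1) = 9, Var(T_2) = 1.96, Var(T_3) = 441, Var(T_4) = 4
By independence, Var(W) = (1)²Var(T_1) + (1)²Var(T_2) + (1)²Var(T_3) + (1)²Var(T_4)
= (1)²·9 + (1)²·1.96 + (1)²·441 + (1)²·4 = 455.96
sd(W) = √455.96 ≈ 21.353

21.353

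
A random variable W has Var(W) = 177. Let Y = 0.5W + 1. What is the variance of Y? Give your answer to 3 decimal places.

Var(0.5W + 1) = (0.5)²·Var(W) = 0.25·177 = 44.25

44.250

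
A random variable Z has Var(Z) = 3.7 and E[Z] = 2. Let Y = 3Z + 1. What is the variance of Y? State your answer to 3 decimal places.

Var(3Z + 1) = (3)²·Var(Z) = 9·3.7 = 33.3

33.300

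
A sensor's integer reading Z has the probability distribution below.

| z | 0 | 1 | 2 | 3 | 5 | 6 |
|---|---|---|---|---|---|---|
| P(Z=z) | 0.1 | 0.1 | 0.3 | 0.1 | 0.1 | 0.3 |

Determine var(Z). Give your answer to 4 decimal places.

E[Z] = (0)(0.1) + (1)(0.1) + (2)(0.3) + (3)(0.1) + (5)(0.1) + (6)(0.3) = 3.3
E[Z²] = (0)²(0.1) + (1)²(0.1) + (2)²(0.3) + (3)²(0.1) + (5)²(0.1) + (6)²(0.3) = 15.5
var(Z) = E[Z²] − (E[Z])² = 15.5 − (3.3)² = 4.61

4.6100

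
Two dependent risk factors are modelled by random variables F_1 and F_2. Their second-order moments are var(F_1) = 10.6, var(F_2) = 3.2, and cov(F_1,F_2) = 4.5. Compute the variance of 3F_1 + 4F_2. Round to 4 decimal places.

254.6000

var(3F_1 + 4F_2) = (3)²·var(F_1) + (4)²·var(F_2) + 2·(3)·(4)·cov(F_1,F_2)
= 9·10.6 + 16·3.2 + 24·4.5 = 254.6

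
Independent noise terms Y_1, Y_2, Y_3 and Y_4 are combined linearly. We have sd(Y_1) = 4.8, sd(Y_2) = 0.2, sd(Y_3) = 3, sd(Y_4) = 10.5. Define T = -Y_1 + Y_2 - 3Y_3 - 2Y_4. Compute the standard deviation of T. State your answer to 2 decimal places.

V(Y_1) = 23.04, V(Y_2) = 0.04, V(Y_3) = 9, V(Y_4) = 110.25
By independence, V(T) = (-1)²V(Y_1) + (1)²V(Y_2) + (-3)²V(Y_3) + (-2)²V(Y_4)
= (-1)²·23.04 + (1)²·0.04 + (-3)²·9 + (-2)²·110.25 = 545.08
sd(T) = √545.08 ≈ 23.35

23.35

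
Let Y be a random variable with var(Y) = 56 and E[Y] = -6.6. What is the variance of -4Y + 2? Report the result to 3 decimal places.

var(-4Y + 2) = (-4)²·var(Y) = 16·56 = 896

896.000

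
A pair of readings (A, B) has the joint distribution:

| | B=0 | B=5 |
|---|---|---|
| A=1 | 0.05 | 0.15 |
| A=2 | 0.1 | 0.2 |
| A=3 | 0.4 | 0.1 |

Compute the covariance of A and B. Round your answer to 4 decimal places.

E[A] = 2.3,  E[B] = 2.25
E[AB] = 4.25
Cov(A,B) = E[AB] − E[A]E[B] = 4.25 − (2.3)(2.25) = -0.925

-0.9250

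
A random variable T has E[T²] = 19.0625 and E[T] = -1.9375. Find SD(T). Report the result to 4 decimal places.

3.9126

Var(T) = 19.0625 − (-1.9375)² = 15.30859375
SD(T) = √15.30859375 ≈ 3.9126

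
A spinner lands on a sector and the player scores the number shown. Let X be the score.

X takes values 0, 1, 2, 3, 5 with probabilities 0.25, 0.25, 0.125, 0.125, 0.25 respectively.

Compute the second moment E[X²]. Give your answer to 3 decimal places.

E[X²] = (0)²(0.25) + (1)²(0.25) + (2)²(0.125) + (3)²(0.125) + (5)²(0.25) = 8.125

8.125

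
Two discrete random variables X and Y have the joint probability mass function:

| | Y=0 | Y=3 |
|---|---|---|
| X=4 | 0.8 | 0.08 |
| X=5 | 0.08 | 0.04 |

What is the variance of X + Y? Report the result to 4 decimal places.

1.2096

E[X] = 4.12,  E[Y] = 0.36,  E[XY] = 1.56
Var(X) = 17.08 − (4.12)² = 0.1056;  Var(Y) = 1.08 − (0.36)² = 0.9504
Cov(X,Y) = 1.56 − (4.12)(0.36) = 0.0768
Var(X + Y) = (1)²·0.1056 + (1)²·0.9504 + 2·(1)·(1)·0.0768 = 1.2096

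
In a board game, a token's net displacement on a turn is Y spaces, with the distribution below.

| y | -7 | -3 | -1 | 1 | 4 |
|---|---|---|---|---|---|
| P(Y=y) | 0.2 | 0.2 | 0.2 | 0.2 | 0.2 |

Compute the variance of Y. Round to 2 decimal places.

E[Y] = (-7)(0.2) + (-3)(0.2) + (-1)(0.2) + (1)(0.2) + (4)(0.2) = -1.2
E[Y²] = (-7)²(0.2) + (-3)²(0.2) + (-1)²(0.2) + (1)²(0.2) + (4)²(0.2) = 15.2
V(Y) = E[Y²] − (E[Y])² = 15.2 − (-1.2)² = 13.76

13.76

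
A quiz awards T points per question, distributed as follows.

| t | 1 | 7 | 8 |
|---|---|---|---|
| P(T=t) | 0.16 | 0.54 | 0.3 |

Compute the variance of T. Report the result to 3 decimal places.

E[T] = (1)(0.16) + (7)(0.54) + (8)(0.3) = 6.34
E[T²] = (1)²(0.16) + (7)²(0.54) + (8)²(0.3) = 45.82
Var(T) = E[T²] − (E[T])² = 45.82 − (6.34)² = 5.6244

5.624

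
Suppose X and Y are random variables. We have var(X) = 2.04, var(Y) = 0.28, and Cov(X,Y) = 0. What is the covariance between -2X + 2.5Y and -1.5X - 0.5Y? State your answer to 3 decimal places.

Cov(-2X + 2.5Y, -1.5X - 0.5Y) = (-2)(-1.5)var(X) + (2.5)(-0.5)var(Y) + [(-2)(-0.5) + (2.5)(-1.5)]Cov(X,Y)
= 3·2.04 + -1.25·0.28 + -2.75·0 = 5.77

5.770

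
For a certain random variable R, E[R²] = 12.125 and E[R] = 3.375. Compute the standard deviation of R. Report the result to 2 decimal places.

0.86

Var(R) = 12.125 − (3.375)² = 0.734375
σ(R) = √0.734375 ≈ 0.86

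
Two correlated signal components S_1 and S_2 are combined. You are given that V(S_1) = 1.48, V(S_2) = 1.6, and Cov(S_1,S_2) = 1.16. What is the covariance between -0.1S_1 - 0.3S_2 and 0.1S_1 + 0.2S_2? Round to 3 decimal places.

Cov(-0.1S_1 - 0.3S_2, 0.1S_1 + 0.2S_2) = (-0.1)(0.1)V(S_1) + (-0.3)(0.2)V(S_2) + [(-0.1)(0.2) + (-0.3)(0.1)]Cov(S_1,S_2)
= -0.01·1.48 + -0.06·1.6 + -0.05·1.16 = -0.1688

-0.169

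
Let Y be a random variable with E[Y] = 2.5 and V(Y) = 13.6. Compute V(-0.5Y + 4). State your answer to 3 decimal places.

3.400

V(-0.5Y + 4) = (-0.5)²·V(Y) = 0.25·13.6 = 3.4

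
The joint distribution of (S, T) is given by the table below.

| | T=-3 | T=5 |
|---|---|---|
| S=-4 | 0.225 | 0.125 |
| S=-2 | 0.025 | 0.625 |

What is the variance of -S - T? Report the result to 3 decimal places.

E[S] = -2.7,  E[T] = 3,  E[ST] = -5.9
Var(S) = 8.2 − (-2.7)² = 0.91;  Var(T) = 21 − (3)² = 12
cov(S,T) = -5.9 − (-2.7)(3) = 2.2
Var(-S - T) = (-1)²·0.91 + (-1)²·12 + 2·(-1)·(-1)·2.2 = 17.31

17.310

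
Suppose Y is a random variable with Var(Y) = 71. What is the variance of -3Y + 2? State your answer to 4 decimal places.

Var(-3Y + 2) = (-3)²·Var(Y) = 9·71 = 639

639.0000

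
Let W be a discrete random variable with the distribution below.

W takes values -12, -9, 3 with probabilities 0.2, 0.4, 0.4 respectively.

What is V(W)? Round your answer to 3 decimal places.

41.760

E[W] = (-12)(0.2) + (-9)(0.4) + (3)(0.4) = -4.8
E[W²] = (-12)²(0.2) + (-9)²(0.4) + (3)²(0.4) = 64.8
V(W) = E[W²] − (E[W])² = 64.8 − (-4.8)² = 41.76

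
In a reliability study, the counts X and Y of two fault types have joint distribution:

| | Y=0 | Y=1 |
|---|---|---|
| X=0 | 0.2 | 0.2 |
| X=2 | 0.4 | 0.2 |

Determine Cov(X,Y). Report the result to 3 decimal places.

E[X] = 1.2,  E[Y] = 0.4
E[XY] = 0.4
Cov(X,Y) = E[XY] − E[X]E[Y] = 0.4 − (1.2)(0.4) = -0.08

-0.080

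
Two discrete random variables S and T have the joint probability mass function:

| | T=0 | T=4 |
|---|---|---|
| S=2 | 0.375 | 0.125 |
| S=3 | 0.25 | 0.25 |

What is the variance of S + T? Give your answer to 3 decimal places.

E[S] = 2.5,  E[T] = 1.5,  E[ST] = 4
V(S) = 6.5 − (2.5)² = 0.25;  V(T) = 6 − (1.5)² = 3.75
Cov(S,T) = 4 − (2.5)(1.5) = 0.25
V(S + T) = (1)²·0.25 + (1)²·3.75 + 2·(1)·(1)·0.25 = 4.5

4.500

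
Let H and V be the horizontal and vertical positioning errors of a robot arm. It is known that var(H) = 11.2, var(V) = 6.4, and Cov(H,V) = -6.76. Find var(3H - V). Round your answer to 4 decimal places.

147.7600

var(3H - V) = (3)²·var(H) + (-1)²·var(V) + 2·(3)·(-1)·Cov(H,V)
= 9·11.2 + 1·6.4 + -6·-6.76 = 147.76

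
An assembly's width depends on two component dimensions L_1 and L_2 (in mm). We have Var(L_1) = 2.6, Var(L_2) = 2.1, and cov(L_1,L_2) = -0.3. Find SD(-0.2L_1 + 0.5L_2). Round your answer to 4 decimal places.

0.8301

Var(-0.2L_1 + 0.5L_2) = (-0.2)²·Var(L_1) + (0.5)²·Var(L_2) + 2·(-0.2)·(0.5)·cov(L_1,L_2)
= 0.04·2.6 + 0.25·2.1 + -0.2·-0.3 = 0.689
SD(-0.2L_1 + 0.5L_2) = √0.689 ≈ 0.8301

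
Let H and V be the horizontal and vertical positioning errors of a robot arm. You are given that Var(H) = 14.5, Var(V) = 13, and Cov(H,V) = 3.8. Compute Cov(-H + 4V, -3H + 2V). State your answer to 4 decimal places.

94.3000

Cov(-H + 4V, -3H + 2V) = (-1)(-3)Var(H) + (4)(2)Var(V) + [(-1)(2) + (4)(-3)]Cov(H,V)
= 3·14.5 + 8·13 + -14·3.8 = 94.3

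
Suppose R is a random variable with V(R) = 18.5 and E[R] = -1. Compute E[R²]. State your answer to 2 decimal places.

19.50

E[R²] = V(R) + (E[R])² = 18.5 + (-1)² = 19.5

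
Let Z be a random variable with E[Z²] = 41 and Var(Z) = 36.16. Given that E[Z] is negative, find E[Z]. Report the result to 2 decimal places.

(E[Z])² = E[Z²] − Var(Z) = 41 − 36.16 = 4.84
E[Z] = −√4.84 = -2.2

-2.20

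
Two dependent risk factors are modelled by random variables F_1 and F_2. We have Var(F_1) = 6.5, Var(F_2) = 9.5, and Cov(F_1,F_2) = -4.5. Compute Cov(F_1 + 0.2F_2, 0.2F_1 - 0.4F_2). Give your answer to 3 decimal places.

2.160

Cov(F_1 + 0.2F_2, 0.2F_1 - 0.4F_2) = (1)(0.2)Var(F_1) + (0.2)(-0.4)Var(F_2) + [(1)(-0.4) + (0.2)(0.2)]Cov(F_1,F_2)
= 0.2·6.5 + -0.08·9.5 + -0.36·-4.5 = 2.16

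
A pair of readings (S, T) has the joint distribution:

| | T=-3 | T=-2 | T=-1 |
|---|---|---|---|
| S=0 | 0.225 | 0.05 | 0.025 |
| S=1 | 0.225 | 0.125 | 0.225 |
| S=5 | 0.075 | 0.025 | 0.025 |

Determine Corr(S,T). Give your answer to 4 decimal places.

0.0387

E[S] = 1.2,  E[T] = -2.25
E[ST] = -2.65
cov(S,T) = E[ST] − E[S]E[T] = -2.65 − (1.2)(-2.25) = 0.05
var(S) = 2.26,  var(T) = 0.7375
ρ = 0.05 / √(2.26·0.7375) ≈ 0.0387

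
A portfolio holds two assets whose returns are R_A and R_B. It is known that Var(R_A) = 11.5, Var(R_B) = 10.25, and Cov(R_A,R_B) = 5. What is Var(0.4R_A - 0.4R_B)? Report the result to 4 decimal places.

Var(0.4R_A - 0.4R_B) = (0.4)²·Var(R_A) + (-0.4)²·Var(R_B) + 2·(0.4)·(-0.4)·Cov(R_A,R_B)
= 0.16·11.5 + 0.16·10.25 + -0.32·5 = 1.88

1.8800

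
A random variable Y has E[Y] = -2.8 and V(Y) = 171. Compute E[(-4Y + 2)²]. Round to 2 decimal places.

2910.24

E[-4Y + 2] = -4·-2.8 + 2 = 13.2
V(-4Y + 2) = (-4)²·171 = 2736
E[(-4Y + 2)²] = V((-4Y + 2)) + (E[(-4Y + 2)])² = 2736 + (13.2)² = 2910.24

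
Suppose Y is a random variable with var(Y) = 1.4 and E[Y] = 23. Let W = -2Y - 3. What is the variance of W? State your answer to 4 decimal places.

5.6000

var(-2Y - 3) = (-2)²·var(Y) = 4·1.4 = 5.6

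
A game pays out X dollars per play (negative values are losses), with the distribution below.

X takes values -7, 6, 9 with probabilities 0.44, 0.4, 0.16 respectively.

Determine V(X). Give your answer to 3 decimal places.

48.342

E[X] = (-7)(0.44) + (6)(0.4) + (9)(0.16) = 0.76
E[X²] = (-7)²(0.44) + (6)²(0.4) + (9)²(0.16) = 48.92
V(X) = E[X²] − (E[X])² = 48.92 − (0.76)² = 48.3424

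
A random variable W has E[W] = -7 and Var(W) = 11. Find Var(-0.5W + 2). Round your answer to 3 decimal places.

Var(-0.5W + 2) = (-0.5)²·Var(W) = 0.25·11 = 2.75

2.750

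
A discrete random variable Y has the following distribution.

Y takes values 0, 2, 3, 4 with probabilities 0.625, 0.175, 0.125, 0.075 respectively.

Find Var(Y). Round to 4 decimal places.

1.9744

E[Y] = (0)(0.625) + (2)(0.175) + (3)(0.125) + (4)(0.075) = 1.025
E[Y²] = (0)²(0.625) + (2)²(0.175) + (3)²(0.125) + (4)²(0.075) = 3.025
Var(Y) = E[Y²] − (E[Y])² = 3.025 − (1.025)² = 1.974375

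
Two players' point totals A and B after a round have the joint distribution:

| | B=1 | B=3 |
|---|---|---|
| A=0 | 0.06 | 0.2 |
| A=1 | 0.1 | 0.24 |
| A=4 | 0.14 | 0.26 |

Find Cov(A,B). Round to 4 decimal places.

E[A] = 1.94,  E[B] = 2.4
E[AB] = 4.5
Cov(A,B) = E[AB] − E[A]E[B] = 4.5 − (1.94)(2.4) = -0.156

-0.1560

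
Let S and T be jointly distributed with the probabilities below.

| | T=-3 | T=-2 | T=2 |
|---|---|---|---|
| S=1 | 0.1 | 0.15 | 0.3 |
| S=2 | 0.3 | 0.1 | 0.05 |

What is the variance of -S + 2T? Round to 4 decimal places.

E[S] = 1.45,  E[T] = -1,  E[ST] = -2
V(S) = 2.35 − (1.45)² = 0.2475;  V(T) = 6 − (-1)² = 5
cov(S,T) = -2 − (1.45)(-1) = -0.55
V(-S + 2T) = (-1)²·0.2475 + (2)²·5 + 2·(-1)·(2)·-0.55 = 22.4475

22.4475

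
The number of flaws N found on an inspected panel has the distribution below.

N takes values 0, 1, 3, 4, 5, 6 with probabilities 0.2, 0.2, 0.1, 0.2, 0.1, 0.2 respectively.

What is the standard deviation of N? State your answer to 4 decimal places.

2.2361

E[N] = (0)(0.2) + (1)(0.2) + (3)(0.1) + (4)(0.2) + (5)(0.1) + (6)(0.2) = 3
E[N²] = (0)²(0.2) + (1)²(0.2) + (3)²(0.1) + (4)²(0.2) + (5)²(0.1) + (6)²(0.2) = 14
var(N) = E[N²] − (E[N])² = 14 − (3)² = 5
σ(N) = √5 ≈ 2.2361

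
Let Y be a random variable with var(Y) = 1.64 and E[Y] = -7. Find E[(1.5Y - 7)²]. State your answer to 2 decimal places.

E[1.5Y - 7] = 1.5·-7 − 7 = -17.5
var(1.5Y - 7) = (1.5)²·1.64 = 3.69
E[(1.5Y - 7)²] = var((1.5Y - 7)) + (E[(1.5Y - 7)])² = 3.69 + (-17.5)² = 309.94

309.94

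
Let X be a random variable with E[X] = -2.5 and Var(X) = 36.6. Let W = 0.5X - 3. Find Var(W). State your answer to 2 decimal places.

Var(0.5X - 3) = (0.5)²·Var(X) = 0.25·36.6 = 9.15

9.15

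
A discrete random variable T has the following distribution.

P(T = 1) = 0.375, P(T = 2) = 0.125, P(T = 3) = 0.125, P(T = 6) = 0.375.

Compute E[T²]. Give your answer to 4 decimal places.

15.5000

E[T²] = (1)²(0.375) + (2)²(0.125) + (3)²(0.125) + (6)²(0.375) = 15.5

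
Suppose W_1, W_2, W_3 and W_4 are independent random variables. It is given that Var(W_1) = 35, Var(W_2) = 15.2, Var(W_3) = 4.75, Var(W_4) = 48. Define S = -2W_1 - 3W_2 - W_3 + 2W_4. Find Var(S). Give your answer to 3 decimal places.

473.550

By independence, Var(S) = (-2)²Var(W_1) + (-3)²Var(W_2) + (-1)²Var(W_3) + (2)²Var(W_4)
= (-2)²·35 + (-3)²·15.2 + (-1)²·4.75 + (2)²·48 = 473.55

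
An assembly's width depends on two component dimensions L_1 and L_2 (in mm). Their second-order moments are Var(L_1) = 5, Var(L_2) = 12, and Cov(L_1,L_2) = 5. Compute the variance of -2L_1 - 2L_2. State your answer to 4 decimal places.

108.0000

Var(-2L_1 - 2L_2) = (-2)²·Var(L_1) + (-2)²·Var(L_2) + 2·(-2)·(-2)·Cov(L_1,L_2)
= 4·5 + 4·12 + 8·5 = 108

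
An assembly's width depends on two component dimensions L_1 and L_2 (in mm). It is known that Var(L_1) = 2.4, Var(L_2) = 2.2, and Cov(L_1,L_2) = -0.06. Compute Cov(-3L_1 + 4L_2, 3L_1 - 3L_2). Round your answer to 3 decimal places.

-49.260

Cov(-3L_1 + 4L_2, 3L_1 - 3L_2) = (-3)(3)Var(L_1) + (4)(-3)Var(L_2) + [(-3)(-3) + (4)(3)]Cov(L_1,L_2)
= -9·2.4 + -12·2.2 + 21·-0.06 = -49.26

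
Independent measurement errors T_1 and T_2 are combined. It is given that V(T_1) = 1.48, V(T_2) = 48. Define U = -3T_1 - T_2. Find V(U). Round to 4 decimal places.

By independence, V(U) = (-3)²V(T_1) + (-1)²V(T_2)
= (-3)²·1.48 + (-1)²·48 = 61.32

61.3200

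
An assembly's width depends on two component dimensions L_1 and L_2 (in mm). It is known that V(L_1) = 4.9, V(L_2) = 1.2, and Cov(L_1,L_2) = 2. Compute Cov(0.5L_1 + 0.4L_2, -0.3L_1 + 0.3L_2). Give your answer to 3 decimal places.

Cov(0.5L_1 + 0.4L_2, -0.3L_1 + 0.3L_2) = (0.5)(-0.3)V(L_1) + (0.4)(0.3)V(L_2) + [(0.5)(0.3) + (0.4)(-0.3)]Cov(L_1,L_2)
= -0.15·4.9 + 0.12·1.2 + 0.03·2 = -0.531

-0.531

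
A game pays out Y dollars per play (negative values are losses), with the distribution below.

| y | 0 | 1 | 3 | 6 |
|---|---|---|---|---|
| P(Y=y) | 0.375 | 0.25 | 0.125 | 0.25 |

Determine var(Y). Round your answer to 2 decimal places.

E[Y] = (0)(0.375) + (1)(0.25) + (3)(0.125) + (6)(0.25) = 2.125
E[Y²] = (0)²(0.375) + (1)²(0.25) + (3)²(0.125) + (6)²(0.25) = 10.375
var(Y) = E[Y²] − (E[Y])² = 10.375 − (2.125)² = 5.859375

5.86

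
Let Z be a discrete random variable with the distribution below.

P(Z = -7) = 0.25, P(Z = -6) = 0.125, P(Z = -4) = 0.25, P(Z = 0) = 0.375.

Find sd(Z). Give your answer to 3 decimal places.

E[Z] = (-7)(0.25) + (-6)(0.125) + (-4)(0.25) + (0)(0.375) = -3.5
E[Z²] = (-7)²(0.25) + (-6)²(0.125) + (-4)²(0.25) + (0)²(0.375) = 20.75
Var(Z) = E[Z²] − (E[Z])² = 20.75 − (-3.5)² = 8.5
sd(Z) = √8.5 ≈ 2.915

2.915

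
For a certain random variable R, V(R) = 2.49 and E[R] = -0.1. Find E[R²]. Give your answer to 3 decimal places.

E[R²] = V(R) + (E[R])² = 2.49 + (-0.1)² = 2.5

2.500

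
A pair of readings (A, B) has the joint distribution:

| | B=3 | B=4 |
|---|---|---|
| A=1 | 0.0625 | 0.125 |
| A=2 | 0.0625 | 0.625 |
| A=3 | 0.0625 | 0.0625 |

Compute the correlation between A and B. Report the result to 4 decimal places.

-0.0540

E[A] = 1.9375,  E[B] = 3.8125
E[AB] = 7.375
Cov(A,B) = E[AB] − E[A]E[B] = 7.375 − (1.9375)(3.8125) = -0.01171875
var(A) = 0.30859375,  var(B) = 0.15234375
ρ = -0.01171875 / √(0.30859375·0.15234375) ≈ -0.0540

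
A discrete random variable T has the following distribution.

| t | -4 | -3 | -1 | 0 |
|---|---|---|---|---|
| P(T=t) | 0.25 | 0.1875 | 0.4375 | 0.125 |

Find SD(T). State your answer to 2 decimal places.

E[T] = (-4)(0.25) + (-3)(0.1875) + (-1)(0.4375) + (0)(0.125) = -2
E[T²] = (-4)²(0.25) + (-3)²(0.1875) + (-1)²(0.4375) + (0)²(0.125) = 6.125
V(T) = E[T²] − (E[T])² = 6.125 − (-2)² = 2.125
SD(T) = √2.125 ≈ 1.46

1.46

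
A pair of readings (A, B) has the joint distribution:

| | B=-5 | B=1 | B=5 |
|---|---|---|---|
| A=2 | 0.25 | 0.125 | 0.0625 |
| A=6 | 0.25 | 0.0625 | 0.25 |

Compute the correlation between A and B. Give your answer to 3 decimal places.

E[A] = 4.25,  E[B] = -0.75
E[AB] = -1.25
cov(A,B) = E[AB] − E[A]E[B] = -1.25 − (4.25)(-0.75) = 1.9375
var(A) = 3.9375,  var(B) = 19.9375
ρ = 1.9375 / √(3.9375·19.9375) ≈ 0.219

0.219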